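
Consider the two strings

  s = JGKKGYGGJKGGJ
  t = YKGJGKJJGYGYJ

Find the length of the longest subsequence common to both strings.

Taking J at s[1]=t[4], then G at s[2]=t[5], then K at s[3]=t[6], then G at s[5]=t[9], then Y at s[6]=t[10], then G at s[7]=t[11], then J at s[13]=t[13] gives a common subsequence of length 7. dp[13][13] = 7 confirms this is the maximum.

7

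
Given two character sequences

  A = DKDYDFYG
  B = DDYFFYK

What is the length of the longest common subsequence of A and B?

Pick D [1,1]; then D [3,2]; then Y [4,3]; then F [6,5]; then Y [7,6]; all 5 characters appear in both, in order. Since dp[8][7] = 5, nothing longer is possible.

5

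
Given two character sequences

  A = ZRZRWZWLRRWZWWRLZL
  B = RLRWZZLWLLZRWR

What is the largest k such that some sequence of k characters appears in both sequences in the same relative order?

Taking R (A #2, B #1), R (A #4, B #3), W (A #5, B #4), Z (A #6, B #6), W (A #7, B #8), L (A #8, B #10), R (A #10, B #12), W (A #14, B #13), R (A #15, B #14) gives a common subsequence of length 9. dp[18][14] = 9 confirms this is the maximum.

9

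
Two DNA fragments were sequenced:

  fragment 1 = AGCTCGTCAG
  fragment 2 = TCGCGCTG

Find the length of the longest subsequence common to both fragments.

5

Let dp[i][j] be the LCS length of the first i bases of fragment 1 and the first j bases of fragment 2. dp[i][j] = dp[i-1][j-1]+1 when the i-th and j-th bases match, else max(dp[i-1][j], dp[i][j-1]).
    ·  T  C  G  C  G  C  T  G
 ·  0  0  0  0  0  0  0  0  0
 A  0  0  0  0  0  0  0  0  0
 G  0  0  0  1  1  1  1  1  1
 C  0  0  1  1  2  2  2  2  2
 T  0  1  1  1  2  2  2  3  3
 C  0  1  2  2  2  2  3  3  3
 G  0  1  2  3  3  3  3  3  4
 T  0  1  2  3  3  3  3  4  4
 C  0  1  2  3  4  4  4  4  4
 A  0  1  2  3  4  4  4  4  4
 G  0  1  2  3  4  5  5  5  5
dp[10][8] = 5. One LCS (by backtracking along matches): GCCTG.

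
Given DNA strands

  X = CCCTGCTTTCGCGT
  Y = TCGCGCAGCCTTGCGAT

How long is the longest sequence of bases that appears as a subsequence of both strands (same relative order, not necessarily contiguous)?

One common subsequence of length 11: C (X #1, Y #2); then C (X #2, Y #4); then C (X #3, Y #6); then G (X #5, Y #8); then C (X #6, Y #10); then T (X #8, Y #11); then T (X #9, Y #12); then G (X #11, Y #13); then C (X #12, Y #14); then G (X #13, Y #15); then T (X #14, Y #17). Since dp[14][17] = 11, nothing longer is possible.

11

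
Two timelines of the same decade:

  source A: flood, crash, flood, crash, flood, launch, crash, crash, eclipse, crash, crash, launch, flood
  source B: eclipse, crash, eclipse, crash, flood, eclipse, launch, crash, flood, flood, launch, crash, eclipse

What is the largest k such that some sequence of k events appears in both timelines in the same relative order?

Pick flood at source A[1]=source B[5], then crash at source A[2]=source B[8], then flood at source A[3]=source B[9], then flood at source A[5]=source B[10], then launch at source A[6]=source B[11], then crash at source A[8]=source B[12], then eclipse at source A[9]=source B[13]; all 7 events appear in both, in order, and the DP table's final entry dp[13][13] is also 7, so no common subsequence is longer.

7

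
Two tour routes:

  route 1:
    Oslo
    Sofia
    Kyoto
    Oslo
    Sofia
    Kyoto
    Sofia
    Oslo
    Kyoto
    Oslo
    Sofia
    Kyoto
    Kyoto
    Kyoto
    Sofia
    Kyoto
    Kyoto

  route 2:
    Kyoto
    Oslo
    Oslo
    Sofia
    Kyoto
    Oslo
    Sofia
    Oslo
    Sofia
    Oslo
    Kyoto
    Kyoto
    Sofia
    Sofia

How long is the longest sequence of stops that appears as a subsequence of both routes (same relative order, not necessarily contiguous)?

One common subsequence of length 10: Oslo at route 1[1]=route 2[3] → Sofia at route 1[2]=route 2[4] → Kyoto at route 1[3]=route 2[5] → Oslo at route 1[4]=route 2[6] → Sofia at route 1[5]=route 2[7] → Sofia at route 1[7]=route 2[9] → Oslo at route 1[8]=route 2[10] → Kyoto at route 1[9]=route 2[12] → Sofia at route 1[11]=route 2[13] → Sofia at route 1[15]=route 2[14], and the DP table's final entry dp[17][14] is also 10, so no common subsequence is longer.

10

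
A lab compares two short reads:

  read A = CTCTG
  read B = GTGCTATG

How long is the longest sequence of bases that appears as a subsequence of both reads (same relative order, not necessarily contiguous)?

4

Match C (read A #1, read B #4); then T (read A #2, read B #5); then T (read A #4, read B #7); then G (read A #5, read B #8) — 4 bases in the same relative order in both, and the DP table's final entry dp[5][8] is also 4, so no common subsequence is longer.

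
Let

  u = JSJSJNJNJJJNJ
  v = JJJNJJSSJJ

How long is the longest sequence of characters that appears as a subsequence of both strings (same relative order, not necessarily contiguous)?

8

Let dp[i][j] be the LCS length of the first i characters of u and the first j characters of v. dp[i][j] = dp[i-1][j-1]+1 when the i-th and j-th characters match, else max(dp[i-1][j], dp[i][j-1]).
    ·  J  J  J  N  J  J  S  S  J  J
 ·  0  0  0  0  0  0  0  0  0  0  0
 J  0  1  1  1  1  1  1  1  1  1  1
 S  0  1  1  1  1  1  1  2  2  2  2
 J  0  1  2  2  2  2  2  2  2  3  3
 S  0  1  2  2  2  2  2  3  3  3  3
 J  0  1  2  3  3  3  3  3  3  4  4
 N  0  1  2  3  4  4  4  4  4  4  4
 J  0  1  2  3  4  5  5  5  5  5  5
 N  0  1  2  3  4  5  5  5  5  5  5
 J  0  1  2  3  4  5  6  6  6  6  6
 J  0  1  2  3  4  5  6  6  6  7  7
 J  0  1  2  3  4  5  6  6  6  7  8
 N  0  1  2  3  4  5  6  6  6  7  8
 J  0  1  2  3  4  5  6  6  6  7  8
dp[13][10] = 8. One LCS (by backtracking along matches): JJJNJJJJ.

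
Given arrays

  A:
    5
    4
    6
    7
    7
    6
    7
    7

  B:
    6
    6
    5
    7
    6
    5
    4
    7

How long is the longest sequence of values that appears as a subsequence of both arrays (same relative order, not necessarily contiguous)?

4

One common subsequence of length 4: 5 at A[1]=B[3], 7 at A[5]=B[4], 6 at A[6]=B[5], 7 at A[8]=B[8]. dp[8][8] = 4 confirms this is the maximum.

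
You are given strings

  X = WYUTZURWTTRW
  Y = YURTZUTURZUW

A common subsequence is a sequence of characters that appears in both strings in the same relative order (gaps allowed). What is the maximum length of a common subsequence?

Match Y at X[2]=Y[1] → U at X[3]=Y[2] → T at X[4]=Y[4] → Z at X[5]=Y[5] → U at X[6]=Y[6] → T at X[9]=Y[7] → R at X[11]=Y[9] → W at X[12]=Y[12] — 8 characters in the same relative order in both. Since dp[12][12] = 8, nothing longer is possible.

8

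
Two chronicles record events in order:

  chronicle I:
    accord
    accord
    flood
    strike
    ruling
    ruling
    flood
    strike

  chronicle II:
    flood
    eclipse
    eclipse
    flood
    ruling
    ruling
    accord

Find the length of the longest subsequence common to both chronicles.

Pick flood (chronicle I #3, chronicle II #4) → ruling (chronicle I #5, chronicle II #5) → ruling (chronicle I #6, chronicle II #6); all 3 events appear in both, in order. The LCS DP gives dp[8][7] = 3, so this is optimal.

3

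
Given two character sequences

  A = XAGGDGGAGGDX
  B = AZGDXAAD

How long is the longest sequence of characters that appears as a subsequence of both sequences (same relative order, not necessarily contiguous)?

Match A at A[2]=B[1], G at A[4]=B[3], D at A[5]=B[4], A at A[8]=B[7], D at A[11]=B[8] — 5 characters in the same relative order in both, and the DP table's final entry dp[12][8] is also 5, so no common subsequence is longer.

5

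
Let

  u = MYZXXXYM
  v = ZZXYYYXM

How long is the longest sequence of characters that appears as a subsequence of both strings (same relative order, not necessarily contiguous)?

4

Let dp[i][j] be the LCS length of the first i characters of u and the first j characters of v. dp[i][j] = dp[i-1][j-1]+1 when the i-th and j-th characters match, else max(dp[i-1][j], dp[i][j-1]).
    ·  Z  Z  X  Y  Y  Y  X  M
 ·  0  0  0  0  0  0  0  0  0
 M  0  0  0  0  0  0  0  0  1
 Y  0  0  0  0  1  1  1  1  1
 Z  0  1  1  1  1  1  1  1  1
 X  0  1  1  2  2  2  2  2  2
 X  0  1  1  2  2  2  2  3  3
 X  0  1  1  2  2  2  2  3  3
 Y  0  1  1  2  3  3  3  3  3
 M  0  1  1  2  3  3  3  3  4
dp[8][8] = 4. One LCS (by backtracking along matches): ZXXM.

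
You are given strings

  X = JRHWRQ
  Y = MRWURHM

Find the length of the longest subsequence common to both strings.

3

Let dp[i][j] be the LCS length of the first i characters of X and the first j characters of Y. dp[i][j] = dp[i-1][j-1]+1 when the i-th and j-th characters match, else max(dp[i-1][j], dp[i][j-1]).
    ·  M  R  W  U  R  H  M
 ·  0  0  0  0  0  0  0  0
 J  0  0  0  0  0  0  0  0
 R  0  0  1  1  1  1  1  1
 H  0  0  1  1  1  1  2  2
 W  0  0  1  2  2  2  2  2
 R  0  0  1  2  2  3  3  3
 Q  0  0  1  2  2  3  3  3
dp[6][7] = 3. One LCS (by backtracking along matches): RWR.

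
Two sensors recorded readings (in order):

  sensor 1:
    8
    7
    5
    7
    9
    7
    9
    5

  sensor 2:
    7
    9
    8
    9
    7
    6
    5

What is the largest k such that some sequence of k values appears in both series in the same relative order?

4

One common subsequence of length 4: 8 (sensor 1 #1, sensor 2 #3) → 9 (sensor 1 #5, sensor 2 #4) → 7 (sensor 1 #6, sensor 2 #5) → 5 (sensor 1 #8, sensor 2 #7). The LCS DP gives dp[8][7] = 4, so this is optimal.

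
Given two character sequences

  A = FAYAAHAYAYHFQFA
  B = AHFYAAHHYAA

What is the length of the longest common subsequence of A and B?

Match F (A #1, B #3); then Y (A #3, B #4); then A (A #4, B #5); then A (A #5, B #6); then H (A #6, B #8); then Y (A #8, B #9); then A (A #9, B #10); then A (A #15, B #11) — 8 characters in the same relative order in both. Since dp[15][11] = 8, nothing longer is possible.

8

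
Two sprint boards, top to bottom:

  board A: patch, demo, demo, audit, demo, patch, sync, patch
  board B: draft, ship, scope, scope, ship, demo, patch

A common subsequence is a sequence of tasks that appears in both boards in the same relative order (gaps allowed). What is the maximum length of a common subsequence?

2

One common subsequence of length 2: demo at board A[5]=board B[6], patch at board A[8]=board B[7]. The LCS DP gives dp[8][7] = 2, so this is optimal.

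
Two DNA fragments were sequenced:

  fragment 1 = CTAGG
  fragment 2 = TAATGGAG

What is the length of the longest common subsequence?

One common subsequence of length 4: T (fragment 1 #2, fragment 2 #1); then A (fragment 1 #3, fragment 2 #3); then G (fragment 1 #4, fragment 2 #6); then G (fragment 1 #5, fragment 2 #8). The LCS DP gives dp[5][8] = 4, so this is optimal.

4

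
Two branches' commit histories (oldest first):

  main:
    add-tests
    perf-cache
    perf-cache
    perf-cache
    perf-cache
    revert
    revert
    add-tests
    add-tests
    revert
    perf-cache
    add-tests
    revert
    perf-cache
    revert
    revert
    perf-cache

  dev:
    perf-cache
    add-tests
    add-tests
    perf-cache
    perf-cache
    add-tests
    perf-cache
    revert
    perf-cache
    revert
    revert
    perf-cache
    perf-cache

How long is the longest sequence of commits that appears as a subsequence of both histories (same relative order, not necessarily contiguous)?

Match add-tests [1,3], perf-cache [4,4], perf-cache [5,5], add-tests [9,6], perf-cache [11,7], revert [13,8], perf-cache [14,9], revert [15,10], revert [16,11], perf-cache [17,13] — 10 commits in the same relative order in both. Since dp[17][13] = 10, nothing longer is possible.

10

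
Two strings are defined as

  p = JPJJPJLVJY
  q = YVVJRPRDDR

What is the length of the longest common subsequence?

2

Match J [1,4], P [2,6] — 2 characters in the same relative order in both. The LCS DP gives dp[10][10] = 2, so this is optimal.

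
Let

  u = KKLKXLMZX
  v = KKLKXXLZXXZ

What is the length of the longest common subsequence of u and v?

8

Let dp[i][j] be the LCS length of the first i characters of u and the first j characters of v. dp[i][j] = dp[i-1][j-1]+1 when the i-th and j-th characters match, else max(dp[i-1][j], dp[i][j-1]).
    ·  K  K  L  K  X  X  L  Z  X  X  Z
 ·  0  0  0  0  0  0  0  0  0  0  0  0
 K  0  1  1  1  1  1  1  1  1  1  1  1
 K  0  1  2  2  2  2  2  2  2  2  2  2
 L  0  1  2  3  3  3  3  3  3  3  3  3
 K  0  1  2  3  4  4  4  4  4  4  4  4
 X  0  1  2  3  4  5  5  5  5  5  5  5
 L  0  1  2  3  4  5  5  6  6  6  6  6
 M  0  1  2  3  4  5  5  6  6  6  6  6
 Z  0  1  2  3  4  5  5  6  7  7  7  7
 X  0  1  2  3  4  5  6  6  7  8  8  8
dp[9][11] = 8. One LCS (by backtracking along matches): KKLKXLZX.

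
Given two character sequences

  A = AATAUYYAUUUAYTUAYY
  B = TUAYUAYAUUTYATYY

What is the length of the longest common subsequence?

11

One common subsequence of length 11: T [3,1]; then A [4,3]; then U [5,5]; then Y [7,7]; then A [8,8]; then U [9,9]; then U [10,10]; then A [12,13]; then T [14,14]; then Y [17,15]; then Y [18,16]. Since dp[18][16] = 11, nothing longer is possible.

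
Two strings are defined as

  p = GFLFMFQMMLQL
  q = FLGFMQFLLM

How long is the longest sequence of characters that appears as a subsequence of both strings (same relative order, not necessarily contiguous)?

7

Let dp[i][j] be the LCS length of the first i characters of p and the first j characters of q. dp[i][j] = dp[i-1][j-1]+1 when the i-th and j-th characters match, else max(dp[i-1][j], dp[i][j-1]).
    ·  F  L  G  F  M  Q  F  L  L  M
 ·  0  0  0  0  0  0  0  0  0  0  0
 G  0  0  0  1  1  1  1  1  1  1  1
 F  0  1  1  1  2  2  2  2  2  2  2
 L  0  1  2  2  2  2  2  2  3  3  3
 F  0  1  2  2  3  3  3  3  3  3  3
 M  0  1  2  2  3  4  4  4  4  4  4
 F  0  1  2  2  3  4  4  5  5  5  5
 Q  0  1  2  2  3  4  5  5  5  5  5
 M  0  1  2  2  3  4  5  5  5  5  6
 M  0  1  2  2  3  4  5  5  5  5  6
 L  0  1  2  2  3  4  5  5  6  6  6
 Q  0  1  2  2  3  4  5  5  6  6  6
 L  0  1  2  2  3  4  5  5  6  7  7
dp[12][10] = 7. One LCS (by backtracking along matches): FLFMFLL.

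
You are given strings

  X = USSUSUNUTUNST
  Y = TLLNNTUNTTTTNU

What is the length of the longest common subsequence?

5

One common subsequence of length 5: N at X[7]=Y[5], then T at X[9]=Y[6], then U at X[10]=Y[7], then N at X[11]=Y[8], then T at X[13]=Y[12]. dp[13][14] = 5 confirms this is the maximum.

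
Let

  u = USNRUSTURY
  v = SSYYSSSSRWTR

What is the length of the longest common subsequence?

4

Match S (u #2, v #8) → R (u #4, v #9) → T (u #7, v #11) → R (u #9, v #12) — 4 characters in the same relative order in both, and the DP table's final entry dp[10][12] is also 4, so no common subsequence is longer.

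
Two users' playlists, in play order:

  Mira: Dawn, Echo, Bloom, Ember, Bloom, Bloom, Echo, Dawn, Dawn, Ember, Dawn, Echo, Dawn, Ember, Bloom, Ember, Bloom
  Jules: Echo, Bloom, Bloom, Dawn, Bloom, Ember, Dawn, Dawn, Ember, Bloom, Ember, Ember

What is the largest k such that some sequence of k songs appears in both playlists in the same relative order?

10

Taking Echo (Mira #2, Jules #1) → Bloom (Mira #3, Jules #2) → Bloom (Mira #5, Jules #3) → Bloom (Mira #6, Jules #5) → Ember (Mira #10, Jules #6) → Dawn (Mira #11, Jules #7) → Dawn (Mira #13, Jules #8) → Ember (Mira #14, Jules #9) → Bloom (Mira #15, Jules #10) → Ember (Mira #16, Jules #12) gives a common subsequence of length 10. Since dp[17][12] = 10, nothing longer is possible.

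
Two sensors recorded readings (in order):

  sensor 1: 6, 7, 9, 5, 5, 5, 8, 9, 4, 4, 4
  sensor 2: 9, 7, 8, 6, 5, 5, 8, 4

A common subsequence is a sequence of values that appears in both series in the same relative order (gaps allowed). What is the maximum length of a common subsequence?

5

Let dp[i][j] be the LCS length of the first i values of sensor 1 and the first j values of sensor 2. dp[i][j] = dp[i-1][j-1]+1 when the i-th and j-th values match, else max(dp[i-1][j], dp[i][j-1]).
    ·  9  7  8  6  5  5  8  4
 ·  0  0  0  0  0  0  0  0  0
 6  0  0  0  0  1  1  1  1  1
 7  0  0  1  1  1  1  1  1  1
 9  0  1  1  1  1  1  1  1  1
 5  0  1  1  1  1  2  2  2  2
 5  0  1  1  1  1  2  3  3  3
 5  0  1  1  1  1  2  3  3  3
 8  0  1  1  2  2  2  3  4  4
 9  0  1  1  2  2  2  3  4  4
 4  0  1  1  2  2  2  3  4  5
 4  0  1  1  2  2  2  3  4  5
 4  0  1  1  2  2  2  3  4  5
dp[11][8] = 5. One LCS (by backtracking along matches): 6, 5, 5, 8, 4.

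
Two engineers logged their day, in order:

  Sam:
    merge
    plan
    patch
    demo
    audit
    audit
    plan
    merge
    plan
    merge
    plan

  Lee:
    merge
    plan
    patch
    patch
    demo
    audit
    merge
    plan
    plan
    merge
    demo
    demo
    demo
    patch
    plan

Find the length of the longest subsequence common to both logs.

Taking merge (Sam #1, Lee #1) → plan (Sam #2, Lee #2) → patch (Sam #3, Lee #4) → demo (Sam #4, Lee #5) → audit (Sam #5, Lee #6) → plan (Sam #7, Lee #8) → plan (Sam #9, Lee #9) → merge (Sam #10, Lee #10) → plan (Sam #11, Lee #15) gives a common subsequence of length 9. Since dp[11][15] = 9, nothing longer is possible.

9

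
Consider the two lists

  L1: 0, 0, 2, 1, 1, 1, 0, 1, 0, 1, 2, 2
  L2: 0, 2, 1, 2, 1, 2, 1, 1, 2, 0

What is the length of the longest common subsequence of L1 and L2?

7

Let dp[i][j] be the LCS length of the first i values of L1 and the first j values of L2. dp[i][j] = dp[i-1][j-1]+1 when the i-th and j-th values match, else max(dp[i-1][j], dp[i][j-1]).
    ·  0  2  1  2  1  2  1  1  2  0
 ·  0  0  0  0  0  0  0  0  0  0  0
 0  0  1  1  1  1  1  1  1  1  1  1
 0  0  1  1  1  1  1  1  1  1  1  2
 2  0  1  2  2  2  2  2  2  2  2  2
 1  0  1  2  3  3  3  3  3  3  3  3
 1  0  1  2  3  3  4  4  4  4  4  4
 1  0  1  2  3  3  4  4  5  5  5  5
 0  0  1  2  3  3  4  4  5  5  5  6
 1  0  1  2  3  3  4  4  5  6  6  6
 0  0  1  2  3  3  4  4  5  6  6  7
 1  0  1  2  3  3  4  4  5  6  6  7
 2  0  1  2  3  4  4  5  5  6  7  7
 2  0  1  2  3  4  4  5  5  6  7  7
dp[12][10] = 7. One LCS (by backtracking along matches): 0, 2, 1, 1, 1, 1, 0.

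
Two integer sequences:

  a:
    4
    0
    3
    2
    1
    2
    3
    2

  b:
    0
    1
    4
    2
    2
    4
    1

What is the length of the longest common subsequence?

Let dp[i][j] be the LCS length of the first i values of a and the first j values of b. dp[i][j] = dp[i-1][j-1]+1 when the i-th and j-th values match, else max(dp[i-1][j], dp[i][j-1]).
    ·  0  1  4  2  2  4  1
 ·  0  0  0  0  0  0  0  0
 4  0  0  0  1  1  1  1  1
 0  0  1  1  1  1  1  1  1
 3  0  1  1  1  1  1  1  1
 2  0  1  1  1  2  2  2  2
 1  0  1  2  2  2  2  2  3
 2  0  1  2  2  3  3  3  3
 3  0  1  2  2  3  3  3  3
 2  0  1  2  2  3  4  4  4
dp[8][7] = 4. One LCS (by backtracking along matches): 0, 1, 2, 2.

4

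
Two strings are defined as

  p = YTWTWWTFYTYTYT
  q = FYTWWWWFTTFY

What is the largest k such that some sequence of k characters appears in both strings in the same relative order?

Taking Y (p #1, q #2) → T (p #2, q #3) → W (p #3, q #5) → W (p #5, q #6) → W (p #6, q #7) → F (p #8, q #8) → T (p #10, q #9) → T (p #12, q #10) → Y (p #13, q #12) gives a common subsequence of length 9. Since dp[14][12] = 9, nothing longer is possible.

9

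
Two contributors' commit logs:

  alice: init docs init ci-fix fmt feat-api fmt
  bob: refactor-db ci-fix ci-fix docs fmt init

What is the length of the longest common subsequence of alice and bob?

Taking docs at alice[2]=bob[4], then init at alice[3]=bob[6] gives a common subsequence of length 2. Since dp[7][6] = 2, nothing longer is possible.

2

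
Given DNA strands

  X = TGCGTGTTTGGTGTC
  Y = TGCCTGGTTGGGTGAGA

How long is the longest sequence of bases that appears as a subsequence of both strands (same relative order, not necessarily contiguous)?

11

Pick T at X[1]=Y[1] → G at X[2]=Y[2] → C at X[3]=Y[4] → G at X[4]=Y[6] → G at X[6]=Y[7] → T at X[7]=Y[8] → T at X[8]=Y[9] → G at X[10]=Y[11] → G at X[11]=Y[12] → T at X[12]=Y[13] → G at X[13]=Y[16]; all 11 bases appear in both, in order, and the DP table's final entry dp[15][17] is also 11, so no common subsequence is longer.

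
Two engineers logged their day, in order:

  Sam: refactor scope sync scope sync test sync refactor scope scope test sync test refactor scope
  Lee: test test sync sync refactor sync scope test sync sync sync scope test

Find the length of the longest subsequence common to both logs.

Pick refactor (Sam #1, Lee #5), then scope (Sam #2, Lee #7), then sync (Sam #3, Lee #9), then sync (Sam #5, Lee #10), then sync (Sam #7, Lee #11), then scope (Sam #10, Lee #12), then test (Sam #13, Lee #13); all 7 tasks appear in both, in order. dp[15][13] = 7 confirms this is the maximum.

7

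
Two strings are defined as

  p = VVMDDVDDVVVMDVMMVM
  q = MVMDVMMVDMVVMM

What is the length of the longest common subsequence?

9

Match V (p #1, q #2); then V (p #2, q #5); then M (p #3, q #7); then V (p #6, q #8); then D (p #7, q #9); then V (p #11, q #11); then V (p #14, q #12); then M (p #16, q #13); then M (p #18, q #14) — 9 characters in the same relative order in both. dp[18][14] = 9 confirms this is the maximum.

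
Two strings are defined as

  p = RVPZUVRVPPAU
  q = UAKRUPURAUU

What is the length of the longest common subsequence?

Let dp[i][j] be the LCS length of the first i characters of p and the first j characters of q. dp[i][j] = dp[i-1][j-1]+1 when the i-th and j-th characters match, else max(dp[i-1][j], dp[i][j-1]).
    ·  U  A  K  R  U  P  U  R  A  U  U
 ·  0  0  0  0  0  0  0  0  0  0  0  0
 R  0  0  0  0  1  1  1  1  1  1  1  1
 V  0  0  0  0  1  1  1  1  1  1  1  1
 P  0  0  0  0  1  1  2  2  2  2  2  2
 Z  0  0  0  0  1  1  2  2  2  2  2  2
 U  0  1  1  1  1  2  2  3  3  3  3  3
 V  0  1  1  1  1  2  2  3  3  3  3  3
 R  0  1  1  1  2  2  2  3  4  4  4  4
 V  0  1  1  1  2  2  2  3  4  4  4  4
 P  0  1  1  1  2  2  3  3  4  4  4  4
 P  0  1  1  1  2  2  3  3  4  4  4  4
 A  0  1  2  2  2  2  3  3  4  5  5  5
 U  0  1  2  2  2  3  3  4  4  5  6  6
dp[12][11] = 6. One LCS (by backtracking along matches): RPURAU.

6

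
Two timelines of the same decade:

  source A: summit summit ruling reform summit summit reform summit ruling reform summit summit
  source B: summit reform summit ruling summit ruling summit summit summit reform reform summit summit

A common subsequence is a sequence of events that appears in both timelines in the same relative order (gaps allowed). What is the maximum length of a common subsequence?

Match summit (source A #1, source B #3), then summit (source A #2, source B #5), then ruling (source A #3, source B #6), then summit (source A #5, source B #8), then summit (source A #6, source B #9), then reform (source A #7, source B #10), then reform (source A #10, source B #11), then summit (source A #11, source B #12), then summit (source A #12, source B #13) — 9 events in the same relative order in both. The LCS DP gives dp[12][13] = 9, so this is optimal.

9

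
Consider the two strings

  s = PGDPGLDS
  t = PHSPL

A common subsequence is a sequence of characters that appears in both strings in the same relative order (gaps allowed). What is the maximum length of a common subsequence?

3

Let dp[i][j] be the LCS length of the first i characters of s and the first j characters of t. dp[i][j] = dp[i-1][j-1]+1 when the i-th and j-th characters match, else max(dp[i-1][j], dp[i][j-1]).
    ·  P  H  S  P  L
 ·  0  0  0  0  0  0
 P  0  1  1  1  1  1
 G  0  1  1  1  1  1
 D  0  1  1  1  1  1
 P  0  1  1  1  2  2
 G  0  1  1  1  2  2
 L  0  1  1  1  2  3
 D  0  1  1  1  2  3
 S  0  1  1  2  2  3
dp[8][5] = 3. One LCS (by backtracking along matches): PPL.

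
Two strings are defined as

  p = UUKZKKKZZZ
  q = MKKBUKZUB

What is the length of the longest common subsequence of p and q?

Let dp[i][j] be the LCS length of the first i characters of p and the first j characters of q. dp[i][j] = dp[i-1][j-1]+1 when the i-th and j-th characters match, else max(dp[i-1][j], dp[i][j-1]).
    ·  M  K  K  B  U  K  Z  U  B
 ·  0  0  0  0  0  0  0  0  0  0
 U  0  0  0  0  0  1  1  1  1  1
 U  0  0  0  0  0  1  1  1  2  2
 K  0  0  1  1  1  1  2  2  2  2
 Z  0  0  1  1  1  1  2  3  3  3
 K  0  0  1  2  2  2  2  3  3  3
 K  0  0  1  2  2  2  3  3  3  3
 K  0  0  1  2  2  2  3  3  3  3
 Z  0  0  1  2  2  2  3  4  4  4
 Z  0  0  1  2  2  2  3  4  4  4
 Z  0  0  1  2  2  2  3  4  4  4
dp[10][9] = 4. One LCS (by backtracking along matches): KKKZ.

4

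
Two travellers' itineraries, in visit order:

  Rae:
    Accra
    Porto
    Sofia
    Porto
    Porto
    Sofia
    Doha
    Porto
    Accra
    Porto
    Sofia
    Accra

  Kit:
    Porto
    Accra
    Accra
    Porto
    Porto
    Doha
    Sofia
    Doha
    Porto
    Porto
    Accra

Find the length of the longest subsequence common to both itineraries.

One common subsequence of length 8: Accra [1,3], Porto [2,4], Porto [4,5], Sofia [6,7], Doha [7,8], Porto [8,9], Porto [10,10], Accra [12,11], and the DP table's final entry dp[12][11] is also 8, so no common subsequence is longer.

8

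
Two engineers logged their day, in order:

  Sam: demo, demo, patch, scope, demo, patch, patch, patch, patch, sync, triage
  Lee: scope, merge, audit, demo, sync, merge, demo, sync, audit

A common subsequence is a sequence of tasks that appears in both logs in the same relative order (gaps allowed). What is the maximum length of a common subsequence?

3

Pick demo [1,4], then demo [5,7], then sync [10,8]; all 3 tasks appear in both, in order, and the DP table's final entry dp[11][9] is also 3, so no common subsequence is longer.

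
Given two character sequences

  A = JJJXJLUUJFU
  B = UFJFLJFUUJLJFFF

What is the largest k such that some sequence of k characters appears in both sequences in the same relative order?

6

Match J [1,3] → J [2,6] → J [5,10] → L [6,11] → J [9,12] → F [10,15] — 6 characters in the same relative order in both. Since dp[11][15] = 6, nothing longer is possible.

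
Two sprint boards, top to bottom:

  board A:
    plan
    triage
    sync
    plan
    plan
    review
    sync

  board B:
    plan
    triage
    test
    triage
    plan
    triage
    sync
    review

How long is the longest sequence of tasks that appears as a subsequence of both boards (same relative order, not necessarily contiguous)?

4

Pick plan (board A #1, board B #5), triage (board A #2, board B #6), sync (board A #3, board B #7), review (board A #6, board B #8); all 4 tasks appear in both, in order. dp[7][8] = 4 confirms this is the maximum.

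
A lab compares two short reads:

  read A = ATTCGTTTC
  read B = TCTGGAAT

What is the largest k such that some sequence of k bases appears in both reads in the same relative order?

Let dp[i][j] be the LCS length of the first i bases of read A and the first j bases of read B. dp[i][j] = dp[i-1][j-1]+1 when the i-th and j-th bases match, else max(dp[i-1][j], dp[i][j-1]).
    ·  T  C  T  G  G  A  A  T
 ·  0  0  0  0  0  0  0  0  0
 A  0  0  0  0  0  0  1  1  1
 T  0  1  1  1  1  1  1  1  2
 T  0  1  1  2  2  2  2  2  2
 C  0  1  2  2  2  2  2  2  2
 G  0  1  2  2  3  3  3  3  3
 T  0  1  2  3  3  3  3  3  4
 T  0  1  2  3  3  3  3  3  4
 T  0  1  2  3  3  3  3  3  4
 C  0  1  2  3  3  3  3  3  4
dp[9][8] = 4. One LCS (by backtracking along matches): TTGT.

4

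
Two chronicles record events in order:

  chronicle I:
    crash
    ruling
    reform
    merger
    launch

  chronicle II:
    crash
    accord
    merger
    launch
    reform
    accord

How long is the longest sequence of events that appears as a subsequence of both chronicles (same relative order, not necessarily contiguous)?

Match crash [1,1], merger [4,3], launch [5,4] — 3 events in the same relative order in both. Since dp[5][6] = 3, nothing longer is possible.

3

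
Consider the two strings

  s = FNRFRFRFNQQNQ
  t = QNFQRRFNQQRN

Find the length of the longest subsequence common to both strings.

9

One common subsequence of length 9: N [2,2], then F [4,3], then R [5,5], then R [7,6], then F [8,7], then N [9,8], then Q [10,9], then Q [11,10], then N [12,12]. The LCS DP gives dp[13][12] = 9, so this is optimal.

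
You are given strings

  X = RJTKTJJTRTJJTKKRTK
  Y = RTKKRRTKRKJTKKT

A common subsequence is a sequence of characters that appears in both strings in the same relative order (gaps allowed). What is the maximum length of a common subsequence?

10

Taking R at X[1]=Y[1], T at X[3]=Y[2], K at X[4]=Y[4], T at X[5]=Y[7], R at X[9]=Y[9], J at X[12]=Y[11], T at X[13]=Y[12], K at X[14]=Y[13], K at X[15]=Y[14], T at X[17]=Y[15] gives a common subsequence of length 10, and the DP table's final entry dp[18][15] is also 10, so no common subsequence is longer.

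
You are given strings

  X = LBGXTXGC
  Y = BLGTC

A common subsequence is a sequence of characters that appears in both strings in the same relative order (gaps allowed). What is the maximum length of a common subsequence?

4

Match L (X #1, Y #2), G (X #3, Y #3), T (X #5, Y #4), C (X #8, Y #5) — 4 characters in the same relative order in both. The LCS DP gives dp[8][5] = 4, so this is optimal.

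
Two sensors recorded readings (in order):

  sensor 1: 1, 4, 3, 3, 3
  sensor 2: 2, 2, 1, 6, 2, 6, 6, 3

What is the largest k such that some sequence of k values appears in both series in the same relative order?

2

Taking 1 [1,3], 3 [5,8] gives a common subsequence of length 2. dp[5][8] = 2 confirms this is the maximum.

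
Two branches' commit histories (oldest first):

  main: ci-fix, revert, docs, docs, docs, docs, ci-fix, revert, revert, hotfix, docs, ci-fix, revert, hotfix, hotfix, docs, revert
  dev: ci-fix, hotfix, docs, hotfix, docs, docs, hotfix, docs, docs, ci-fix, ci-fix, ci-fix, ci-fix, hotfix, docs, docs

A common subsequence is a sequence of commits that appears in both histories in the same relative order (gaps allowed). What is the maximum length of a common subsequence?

Taking ci-fix at main[1]=dev[1]; then docs at main[3]=dev[5]; then docs at main[4]=dev[6]; then docs at main[5]=dev[8]; then docs at main[6]=dev[9]; then ci-fix at main[7]=dev[13]; then hotfix at main[10]=dev[14]; then docs at main[11]=dev[15]; then docs at main[16]=dev[16] gives a common subsequence of length 9. The LCS DP gives dp[17][16] = 9, so this is optimal.

9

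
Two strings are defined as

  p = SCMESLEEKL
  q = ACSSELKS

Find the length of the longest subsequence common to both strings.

4

Taking S (p #1, q #4); then E (p #4, q #5); then L (p #6, q #6); then K (p #9, q #7) gives a common subsequence of length 4. dp[10][8] = 4 confirms this is the maximum.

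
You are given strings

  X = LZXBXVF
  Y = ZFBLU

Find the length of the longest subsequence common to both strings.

Let dp[i][j] be the LCS length of the first i characters of X and the first j characters of Y. dp[i][j] = dp[i-1][j-1]+1 when the i-th and j-th characters match, else max(dp[i-1][j], dp[i][j-1]).
    ·  Z  F  B  L  U
 ·  0  0  0  0  0  0
 L  0  0  0  0  1  1
 Z  0  1  1  1  1  1
 X  0  1  1  1  1  1
 B  0  1  1  2  2  2
 X  0  1  1  2  2  2
 V  0  1  1  2  2  2
 F  0  1  2  2  2  2
dp[7][5] = 2. One LCS (by backtracking along matches): ZB.

2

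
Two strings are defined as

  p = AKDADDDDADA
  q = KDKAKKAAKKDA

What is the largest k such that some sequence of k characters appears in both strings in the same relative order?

One common subsequence of length 6: A at p[1]=q[4], then K at p[2]=q[6], then A at p[4]=q[7], then A at p[9]=q[8], then D at p[10]=q[11], then A at p[11]=q[12], and the DP table's final entry dp[11][12] is also 6, so no common subsequence is longer.

6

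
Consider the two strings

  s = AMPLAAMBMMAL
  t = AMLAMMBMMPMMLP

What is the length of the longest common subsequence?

Match A [1,1] → M [2,2] → L [4,3] → A [5,4] → M [7,6] → B [8,7] → M [9,11] → M [10,12] → L [12,13] — 9 characters in the same relative order in both, and the DP table's final entry dp[12][14] is also 9, so no common subsequence is longer.

9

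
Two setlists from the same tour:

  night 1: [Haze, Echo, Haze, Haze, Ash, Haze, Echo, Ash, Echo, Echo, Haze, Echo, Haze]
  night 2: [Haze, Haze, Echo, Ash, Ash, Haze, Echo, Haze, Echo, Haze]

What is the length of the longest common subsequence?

Match Haze at night 1[1]=night 2[2], Echo at night 1[2]=night 2[3], Ash at night 1[5]=night 2[5], Haze at night 1[6]=night 2[6], Echo at night 1[10]=night 2[7], Haze at night 1[11]=night 2[8], Echo at night 1[12]=night 2[9], Haze at night 1[13]=night 2[10] — 8 songs in the same relative order in both. Since dp[13][10] = 8, nothing longer is possible.

8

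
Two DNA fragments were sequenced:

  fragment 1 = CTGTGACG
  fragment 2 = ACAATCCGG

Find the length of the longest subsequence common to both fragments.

Let dp[i][j] be the LCS length of the first i bases of fragment 1 and the first j bases of fragment 2. dp[i][j] = dp[i-1][j-1]+1 when the i-th and j-th bases match, else max(dp[i-1][j], dp[i][j-1]).
    ·  A  C  A  A  T  C  C  G  G
 ·  0  0  0  0  0  0  0  0  0  0
 C  0  0  1  1  1  1  1  1  1  1
 T  0  0  1  1  1  2  2  2  2  2
 G  0  0  1  1  1  2  2  2  3  3
 T  0  0  1  1  1  2  2  2  3  3
 G  0  0  1  1  1  2  2  2  3  4
 A  0  1  1  2  2  2  2  2  3  4
 C  0  1  2  2  2  2  3  3  3  4
 G  0  1  2  2  2  2  3  3  4  4
dp[8][9] = 4. One LCS (by backtracking along matches): CTGG.

4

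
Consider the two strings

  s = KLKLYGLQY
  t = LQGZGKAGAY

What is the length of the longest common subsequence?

Match L at s[2]=t[1], K at s[3]=t[6], G at s[6]=t[8], Y at s[9]=t[10] — 4 characters in the same relative order in both, and the DP table's final entry dp[9][10] is also 4, so no common subsequence is longer.

4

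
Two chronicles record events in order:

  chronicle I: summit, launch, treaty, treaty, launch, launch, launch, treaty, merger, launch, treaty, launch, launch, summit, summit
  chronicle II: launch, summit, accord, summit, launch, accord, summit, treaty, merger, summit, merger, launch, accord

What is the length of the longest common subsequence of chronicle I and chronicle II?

One common subsequence of length 5: summit (chronicle I #1, chronicle II #4), then launch (chronicle I #2, chronicle II #5), then treaty (chronicle I #3, chronicle II #8), then merger (chronicle I #9, chronicle II #11), then launch (chronicle I #10, chronicle II #12). Since dp[15][13] = 5, nothing longer is possible.

5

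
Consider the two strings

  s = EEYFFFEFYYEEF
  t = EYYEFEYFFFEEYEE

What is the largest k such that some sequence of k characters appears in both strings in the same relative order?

10

Match E (s #1, t #4), then E (s #2, t #6), then Y (s #3, t #7), then F (s #4, t #8), then F (s #5, t #9), then F (s #6, t #10), then E (s #7, t #12), then Y (s #10, t #13), then E (s #11, t #14), then E (s #12, t #15) — 10 characters in the same relative order in both, and the DP table's final entry dp[13][15] is also 10, so no common subsequence is longer.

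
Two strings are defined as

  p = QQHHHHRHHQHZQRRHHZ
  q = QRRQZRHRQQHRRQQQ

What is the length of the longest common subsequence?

Taking Q (p #1, q #1), then Q (p #2, q #4), then H (p #6, q #7), then R (p #7, q #8), then Q (p #10, q #10), then H (p #11, q #11), then R (p #14, q #12), then R (p #15, q #13) gives a common subsequence of length 8. Since dp[18][16] = 8, nothing longer is possible.

8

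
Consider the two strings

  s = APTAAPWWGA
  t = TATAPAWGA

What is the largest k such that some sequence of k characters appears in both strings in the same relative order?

7

Let dp[i][j] be the LCS length of the first i characters of s and the first j characters of t. dp[i][j] = dp[i-1][j-1]+1 when the i-th and j-th characters match, else max(dp[i-1][j], dp[i][j-1]).
    ·  T  A  T  A  P  A  W  G  A
 ·  0  0  0  0  0  0  0  0  0  0
 A  0  0  1  1  1  1  1  1  1  1
 P  0  0  1  1  1  2  2  2  2  2
 T  0  1  1  2  2  2  2  2  2  2
 A  0  1  2  2  3  3  3  3  3  3
 A  0  1  2  2  3  3  4  4  4  4
 P  0  1  2  2  3  4  4  4  4  4
 W  0  1  2  2  3  4  4  5  5  5
 W  0  1  2  2  3  4  4  5  5  5
 G  0  1  2  2  3  4  4  5  6  6
 A  0  1  2  2  3  4  5  5  6  7
dp[10][9] = 7. One LCS (by backtracking along matches): ATAAWGA.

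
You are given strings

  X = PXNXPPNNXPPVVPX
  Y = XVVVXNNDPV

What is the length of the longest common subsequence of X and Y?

Taking X at X[2]=Y[1], X at X[4]=Y[5], N at X[7]=Y[6], N at X[8]=Y[7], P at X[11]=Y[9], V at X[13]=Y[10] gives a common subsequence of length 6. The LCS DP gives dp[15][10] = 6, so this is optimal.

6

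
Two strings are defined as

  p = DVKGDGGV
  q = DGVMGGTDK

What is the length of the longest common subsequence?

Pick D [1,1]; then V [2,3]; then G [4,6]; then D [5,8]; all 4 characters appear in both, in order. Since dp[8][9] = 4, nothing longer is possible.

4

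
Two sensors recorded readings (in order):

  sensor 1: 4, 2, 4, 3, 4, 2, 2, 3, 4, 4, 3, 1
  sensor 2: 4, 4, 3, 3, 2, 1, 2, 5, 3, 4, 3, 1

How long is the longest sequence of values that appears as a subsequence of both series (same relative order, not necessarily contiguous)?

Let dp[i][j] be the LCS length of the first i values of sensor 1 and the first j values of sensor 2. dp[i][j] = dp[i-1][j-1]+1 when the i-th and j-th values match, else max(dp[i-1][j], dp[i][j-1]).
    ·  4  4  3  3  2  1  2  5  3  4  3  1
 ·  0  0  0  0  0  0  0  0  0  0  0  0  0
 4  0  1  1  1  1  1  1  1  1  1  1  1  1
 2  0  1  1  1  1  2  2  2  2  2  2  2  2
 4  0  1  2  2  2  2  2  2  2  2  3  3  3
 3  0  1  2  3  3  3  3  3  3  3  3  4  4
 4  0  1  2  3  3  3  3  3  3  3  4  4  4
 2  0  1  2  3  3  4  4  4  4  4  4  4  4
 2  0  1  2  3  3  4  4  5  5  5  5  5  5
 3  0  1  2  3  4  4  4  5  5  6  6  6  6
 4  0  1  2  3  4  4  4  5  5  6  7  7  7
 4  0  1  2  3  4  4  4  5  5  6  7  7  7
 3  0  1  2  3  4  4  4  5  5  6  7  8  8
 1  0  1  2  3  4  4  5  5  5  6  7  8  9
dp[12][12] = 9. One LCS (by backtracking along matches): 4, 4, 3, 2, 2, 3, 4, 3, 1.

9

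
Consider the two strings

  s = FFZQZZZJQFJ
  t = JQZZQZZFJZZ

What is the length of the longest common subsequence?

6

Pick Z [3,4], Q [4,5], Z [6,6], Z [7,7], F [10,8], J [11,9]; all 6 characters appear in both, in order. The LCS DP gives dp[11][11] = 6, so this is optimal.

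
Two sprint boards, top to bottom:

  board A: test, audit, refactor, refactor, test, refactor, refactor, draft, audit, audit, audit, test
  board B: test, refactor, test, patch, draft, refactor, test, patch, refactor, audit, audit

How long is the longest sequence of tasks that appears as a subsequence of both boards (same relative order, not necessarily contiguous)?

One common subsequence of length 7: test at board A[1]=board B[1]; then refactor at board A[3]=board B[2]; then refactor at board A[4]=board B[6]; then test at board A[5]=board B[7]; then refactor at board A[7]=board B[9]; then audit at board A[10]=board B[10]; then audit at board A[11]=board B[11]. Since dp[12][11] = 7, nothing longer is possible.

7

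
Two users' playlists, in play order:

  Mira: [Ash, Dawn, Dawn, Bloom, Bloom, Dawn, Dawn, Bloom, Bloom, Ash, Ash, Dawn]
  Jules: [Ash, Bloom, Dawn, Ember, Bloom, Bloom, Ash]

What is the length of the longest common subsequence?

One common subsequence of length 6: Ash at Mira[1]=Jules[1]; then Bloom at Mira[5]=Jules[2]; then Dawn at Mira[6]=Jules[3]; then Bloom at Mira[8]=Jules[5]; then Bloom at Mira[9]=Jules[6]; then Ash at Mira[11]=Jules[7]. dp[12][7] = 6 confirms this is the maximum.

6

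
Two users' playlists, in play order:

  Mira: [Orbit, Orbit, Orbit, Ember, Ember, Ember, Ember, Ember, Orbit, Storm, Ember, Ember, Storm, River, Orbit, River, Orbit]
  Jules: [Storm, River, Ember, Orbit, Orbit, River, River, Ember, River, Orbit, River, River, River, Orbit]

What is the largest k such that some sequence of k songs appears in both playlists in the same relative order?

Match Orbit [1,4] → Orbit [2,5] → Ember [4,8] → Orbit [9,10] → River [14,12] → River [16,13] → Orbit [17,14] — 7 songs in the same relative order in both. The LCS DP gives dp[17][14] = 7, so this is optimal.

7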